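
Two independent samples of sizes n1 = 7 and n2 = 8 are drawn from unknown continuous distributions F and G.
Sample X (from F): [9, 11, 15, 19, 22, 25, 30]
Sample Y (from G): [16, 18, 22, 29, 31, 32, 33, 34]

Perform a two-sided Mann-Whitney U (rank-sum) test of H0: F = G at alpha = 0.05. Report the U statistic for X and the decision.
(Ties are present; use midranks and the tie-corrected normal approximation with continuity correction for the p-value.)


Step 1: Combine and sort all 15 observations; assign midranks.
sorted (value, group): (9,X), (11,X), (15,X), (16,Y), (18,Y), (19,X), (22,X), (22,Y), (25,X), (29,Y), (30,X), (31,Y), (32,Y), (33,Y), (34,Y)
ranks: 9->1, 11->2, 15->3, 16->4, 18->5, 19->6, 22->7.5, 22->7.5, 25->9, 29->10, 30->11, 31->12, 32->13, 33->14, 34->15
Step 2: Rank sum for X: R1 = 1 + 2 + 3 + 6 + 7.5 + 9 + 11 = 39.5.
Step 3: U_X = R1 - n1(n1+1)/2 = 39.5 - 7*8/2 = 39.5 - 28 = 11.5.
       U_Y = n1*n2 - U_X = 56 - 11.5 = 44.5.
Step 4: Ties are present, so use the tie-corrected normal approximation (with continuity correction) for the p-value.
Step 5: p-value = 0.063840; compare to alpha = 0.05. fail to reject H0.

U_X = 11.5, p = 0.063840, fail to reject H0 at alpha = 0.05.


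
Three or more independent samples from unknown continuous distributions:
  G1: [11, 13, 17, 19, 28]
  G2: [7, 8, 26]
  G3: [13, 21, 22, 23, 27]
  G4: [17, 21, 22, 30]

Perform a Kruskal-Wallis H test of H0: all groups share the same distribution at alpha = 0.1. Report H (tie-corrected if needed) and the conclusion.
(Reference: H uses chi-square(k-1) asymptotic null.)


Step 1: Combine all N = 17 observations and assign midranks.
sorted (value, group, rank): (7,G2,1), (8,G2,2), (11,G1,3), (13,G1,4.5), (13,G3,4.5), (17,G1,6.5), (17,G4,6.5), (19,G1,8), (21,G3,9.5), (21,G4,9.5), (22,G3,11.5), (22,G4,11.5), (23,G3,13), (26,G2,14), (27,G3,15), (28,G1,16), (30,G4,17)
Step 2: Sum ranks within each group.
R_1 = 38 (n_1 = 5)
R_2 = 17 (n_2 = 3)
R_3 = 53.5 (n_3 = 5)
R_4 = 44.5 (n_4 = 4)
Step 3: H = 12/(N(N+1)) * sum(R_i^2/n_i) - 3(N+1)
     = 12/(17*18) * (38^2/5 + 17^2/3 + 53.5^2/5 + 44.5^2/4) - 3*18
     = 0.039216 * 1452.65 - 54
     = 2.966503.
Step 4: Ties present; correction factor C = 1 - 24/(17^3 - 17) = 0.995098. Corrected H = 2.966503 / 0.995098 = 2.981117.
Step 5: Under H0, H ~ chi^2(3); p-value = 0.394546.
Step 6: alpha = 0.1. fail to reject H0.

H = 2.9811, df = 3, p = 0.394546, fail to reject H0.


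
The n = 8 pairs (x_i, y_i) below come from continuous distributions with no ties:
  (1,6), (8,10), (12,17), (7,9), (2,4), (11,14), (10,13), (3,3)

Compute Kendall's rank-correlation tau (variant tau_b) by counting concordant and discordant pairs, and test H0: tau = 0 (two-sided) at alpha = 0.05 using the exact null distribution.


Step 1: Enumerate the 28 unordered pairs (i,j) with i<j and classify each by sign(x_j-x_i) * sign(y_j-y_i).
  (1,2):dx=+7,dy=+4->C; (1,3):dx=+11,dy=+11->C; (1,4):dx=+6,dy=+3->C; (1,5):dx=+1,dy=-2->D
  (1,6):dx=+10,dy=+8->C; (1,7):dx=+9,dy=+7->C; (1,8):dx=+2,dy=-3->D; (2,3):dx=+4,dy=+7->C
  (2,4):dx=-1,dy=-1->C; (2,5):dx=-6,dy=-6->C; (2,6):dx=+3,dy=+4->C; (2,7):dx=+2,dy=+3->C
  (2,8):dx=-5,dy=-7->C; (3,4):dx=-5,dy=-8->C; (3,5):dx=-10,dy=-13->C; (3,6):dx=-1,dy=-3->C
  (3,7):dx=-2,dy=-4->C; (3,8):dx=-9,dy=-14->C; (4,5):dx=-5,dy=-5->C; (4,6):dx=+4,dy=+5->C
  (4,7):dx=+3,dy=+4->C; (4,8):dx=-4,dy=-6->C; (5,6):dx=+9,dy=+10->C; (5,7):dx=+8,dy=+9->C
  (5,8):dx=+1,dy=-1->D; (6,7):dx=-1,dy=-1->C; (6,8):dx=-8,dy=-11->C; (7,8):dx=-7,dy=-10->C
Step 2: C = 25, D = 3, total pairs = 28.
Step 3: tau = (C - D)/(n(n-1)/2) = (25 - 3)/28 = 0.785714.
Step 4: Exact two-sided p-value (enumerate n! = 40320 permutations of y under H0): p = 0.005506.
Step 5: alpha = 0.05. reject H0.

tau_b = 0.7857 (C=25, D=3), p = 0.005506, reject H0.


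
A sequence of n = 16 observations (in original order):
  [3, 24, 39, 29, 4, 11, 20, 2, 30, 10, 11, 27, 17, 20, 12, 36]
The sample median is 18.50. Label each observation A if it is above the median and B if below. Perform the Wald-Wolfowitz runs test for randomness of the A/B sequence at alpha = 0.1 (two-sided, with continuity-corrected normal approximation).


Step 1: Compute median = 18.50; label A = above, B = below.
Labels in order: BAAABBABABBABABA  (n_A = 8, n_B = 8)
Step 2: Count runs R = 12.
Step 3: Under H0 (random ordering), E[R] = 2*n_A*n_B/(n_A+n_B) + 1 = 2*8*8/16 + 1 = 9.0000.
        Var[R] = 2*n_A*n_B*(2*n_A*n_B - n_A - n_B) / ((n_A+n_B)^2 * (n_A+n_B-1)) = 14336/3840 = 3.7333.
        SD[R] = 1.9322.
Step 4: Continuity-corrected z = (R - 0.5 - E[R]) / SD[R] = (12 - 0.5 - 9.0000) / 1.9322 = 1.2939.
Step 5: Two-sided p-value via normal approximation = 2*(1 - Phi(|z|)) = 0.195709.
Step 6: alpha = 0.1. fail to reject H0.

R = 12, z = 1.2939, p = 0.195709, fail to reject H0.


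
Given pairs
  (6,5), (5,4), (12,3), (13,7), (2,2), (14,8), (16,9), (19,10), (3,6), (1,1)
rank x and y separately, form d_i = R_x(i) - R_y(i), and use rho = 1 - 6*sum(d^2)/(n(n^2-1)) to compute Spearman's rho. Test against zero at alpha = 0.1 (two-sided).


Step 1: Rank x and y separately (midranks; no ties here).
rank(x): 6->5, 5->4, 12->6, 13->7, 2->2, 14->8, 16->9, 19->10, 3->3, 1->1
rank(y): 5->5, 4->4, 3->3, 7->7, 2->2, 8->8, 9->9, 10->10, 6->6, 1->1
Step 2: d_i = R_x(i) - R_y(i); compute d_i^2.
  (5-5)^2=0, (4-4)^2=0, (6-3)^2=9, (7-7)^2=0, (2-2)^2=0, (8-8)^2=0, (9-9)^2=0, (10-10)^2=0, (3-6)^2=9, (1-1)^2=0
sum(d^2) = 18.
Step 3: rho = 1 - 6*18 / (10*(10^2 - 1)) = 1 - 108/990 = 0.890909.
Step 4: Under H0, t = rho * sqrt((n-2)/(1-rho^2)) = 5.5482 ~ t(8).
Step 5: Two-sided p-value from the t-distribution with 8 df = 0.000542.
Step 6: alpha = 0.1. reject H0.

rho = 0.8909, p = 0.000542, reject H0 at alpha = 0.1.


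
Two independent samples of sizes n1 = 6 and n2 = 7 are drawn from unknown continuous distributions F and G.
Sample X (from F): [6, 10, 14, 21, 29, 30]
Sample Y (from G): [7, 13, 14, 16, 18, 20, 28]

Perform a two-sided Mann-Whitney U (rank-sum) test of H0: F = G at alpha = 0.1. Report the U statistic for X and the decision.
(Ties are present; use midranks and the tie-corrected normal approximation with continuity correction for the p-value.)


Step 1: Combine and sort all 13 observations; assign midranks.
sorted (value, group): (6,X), (7,Y), (10,X), (13,Y), (14,X), (14,Y), (16,Y), (18,Y), (20,Y), (21,X), (28,Y), (29,X), (30,X)
ranks: 6->1, 7->2, 10->3, 13->4, 14->5.5, 14->5.5, 16->7, 18->8, 20->9, 21->10, 28->11, 29->12, 30->13
Step 2: Rank sum for X: R1 = 1 + 3 + 5.5 + 10 + 12 + 13 = 44.5.
Step 3: U_X = R1 - n1(n1+1)/2 = 44.5 - 6*7/2 = 44.5 - 21 = 23.5.
       U_Y = n1*n2 - U_X = 42 - 23.5 = 18.5.
Step 4: Ties are present, so use the tie-corrected normal approximation (with continuity correction) for the p-value.
Step 5: p-value = 0.774796; compare to alpha = 0.1. fail to reject H0.

U_X = 23.5, p = 0.774796, fail to reject H0 at alpha = 0.1.


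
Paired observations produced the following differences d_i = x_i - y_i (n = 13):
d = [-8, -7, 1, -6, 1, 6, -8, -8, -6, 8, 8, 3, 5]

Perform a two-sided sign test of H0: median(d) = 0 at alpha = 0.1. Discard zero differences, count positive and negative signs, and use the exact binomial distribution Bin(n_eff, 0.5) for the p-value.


Step 1: Discard zero differences. Original n = 13; n_eff = number of nonzero differences = 13.
Nonzero differences (with sign): -8, -7, +1, -6, +1, +6, -8, -8, -6, +8, +8, +3, +5
Step 2: Count signs: positive = 7, negative = 6.
Step 3: Under H0: P(positive) = 0.5, so the number of positives S ~ Bin(13, 0.5).
Step 4: Two-sided exact p-value = sum of Bin(13,0.5) probabilities at or below the observed probability = 1.000000.
Step 5: alpha = 0.1. fail to reject H0.

n_eff = 13, pos = 7, neg = 6, p = 1.000000, fail to reject H0.


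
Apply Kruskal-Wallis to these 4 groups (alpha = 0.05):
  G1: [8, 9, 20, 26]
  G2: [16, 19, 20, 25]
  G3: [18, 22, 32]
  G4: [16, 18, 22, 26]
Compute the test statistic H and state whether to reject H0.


Step 1: Combine all N = 15 observations and assign midranks.
sorted (value, group, rank): (8,G1,1), (9,G1,2), (16,G2,3.5), (16,G4,3.5), (18,G3,5.5), (18,G4,5.5), (19,G2,7), (20,G1,8.5), (20,G2,8.5), (22,G3,10.5), (22,G4,10.5), (25,G2,12), (26,G1,13.5), (26,G4,13.5), (32,G3,15)
Step 2: Sum ranks within each group.
R_1 = 25 (n_1 = 4)
R_2 = 31 (n_2 = 4)
R_3 = 31 (n_3 = 3)
R_4 = 33 (n_4 = 4)
Step 3: H = 12/(N(N+1)) * sum(R_i^2/n_i) - 3(N+1)
     = 12/(15*16) * (25^2/4 + 31^2/4 + 31^2/3 + 33^2/4) - 3*16
     = 0.050000 * 989.083 - 48
     = 1.454167.
Step 4: Ties present; correction factor C = 1 - 30/(15^3 - 15) = 0.991071. Corrected H = 1.454167 / 0.991071 = 1.467267.
Step 5: Under H0, H ~ chi^2(3); p-value = 0.689845.
Step 6: alpha = 0.05. fail to reject H0.

H = 1.4673, df = 3, p = 0.689845, fail to reject H0.


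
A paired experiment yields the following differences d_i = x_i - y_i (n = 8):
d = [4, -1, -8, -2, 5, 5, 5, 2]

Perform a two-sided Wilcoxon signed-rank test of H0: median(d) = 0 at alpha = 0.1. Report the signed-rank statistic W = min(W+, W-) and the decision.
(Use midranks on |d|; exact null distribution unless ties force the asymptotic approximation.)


Step 1: Drop any zero differences (none here) and take |d_i|.
|d| = [4, 1, 8, 2, 5, 5, 5, 2]
Step 2: Midrank |d_i| (ties get averaged ranks).
ranks: |4|->4, |1|->1, |8|->8, |2|->2.5, |5|->6, |5|->6, |5|->6, |2|->2.5
Step 3: Attach original signs; sum ranks with positive sign and with negative sign.
W+ = 4 + 6 + 6 + 6 + 2.5 = 24.5
W- = 1 + 8 + 2.5 = 11.5
(Check: W+ + W- = 36 should equal n(n+1)/2 = 36.)
Step 4: Test statistic W = min(W+, W-) = 11.5.
Step 5: Ties in |d|, so use the tie-corrected normal approximation.
        E[W] = n(n+1)/4 = 8*9/4 = 18.
        Tie groups: |d|=2 (t=2), |d|=5 (t=3); sum(t^3 - t) = 30.
        Var[W] = n(n+1)(2n+1)/24 - sum(t^3-t)/48 = 1224/24 - 30/48 = 50.375.
        z = (W - E[W]) / sqrt(Var[W]) = (11.5 - 18) / 7.0975 = -0.9158.
        Two-sided p = 2*Phi(z) = 0.359766.
Step 6: alpha = 0.1. fail to reject H0.

W+ = 24.5, W- = 11.5, W = min = 11.5, p = 0.359766, fail to reject H0.


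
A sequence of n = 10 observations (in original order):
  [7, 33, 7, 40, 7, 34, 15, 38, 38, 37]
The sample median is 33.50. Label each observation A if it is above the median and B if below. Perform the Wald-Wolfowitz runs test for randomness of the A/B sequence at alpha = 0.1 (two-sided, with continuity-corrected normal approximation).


Step 1: Compute median = 33.50; label A = above, B = below.
Labels in order: BBBABABAAA  (n_A = 5, n_B = 5)
Step 2: Count runs R = 6.
Step 3: Under H0 (random ordering), E[R] = 2*n_A*n_B/(n_A+n_B) + 1 = 2*5*5/10 + 1 = 6.0000.
        Var[R] = 2*n_A*n_B*(2*n_A*n_B - n_A - n_B) / ((n_A+n_B)^2 * (n_A+n_B-1)) = 2000/900 = 2.2222.
        SD[R] = 1.4907.
Step 4: R = E[R], so z = 0 with no continuity correction.
Step 5: Two-sided p-value via normal approximation = 2*(1 - Phi(|z|)) = 1.000000.
Step 6: alpha = 0.1. fail to reject H0.

R = 6, z = 0.0000, p = 1.000000, fail to reject H0.


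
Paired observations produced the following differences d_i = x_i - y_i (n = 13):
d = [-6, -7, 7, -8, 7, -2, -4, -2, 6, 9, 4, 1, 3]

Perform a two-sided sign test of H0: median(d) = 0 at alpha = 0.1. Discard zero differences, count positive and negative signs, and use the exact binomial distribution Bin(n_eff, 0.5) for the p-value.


Step 1: Discard zero differences. Original n = 13; n_eff = number of nonzero differences = 13.
Nonzero differences (with sign): -6, -7, +7, -8, +7, -2, -4, -2, +6, +9, +4, +1, +3
Step 2: Count signs: positive = 7, negative = 6.
Step 3: Under H0: P(positive) = 0.5, so the number of positives S ~ Bin(13, 0.5).
Step 4: Two-sided exact p-value = sum of Bin(13,0.5) probabilities at or below the observed probability = 1.000000.
Step 5: alpha = 0.1. fail to reject H0.

n_eff = 13, pos = 7, neg = 6, p = 1.000000, fail to reject H0.


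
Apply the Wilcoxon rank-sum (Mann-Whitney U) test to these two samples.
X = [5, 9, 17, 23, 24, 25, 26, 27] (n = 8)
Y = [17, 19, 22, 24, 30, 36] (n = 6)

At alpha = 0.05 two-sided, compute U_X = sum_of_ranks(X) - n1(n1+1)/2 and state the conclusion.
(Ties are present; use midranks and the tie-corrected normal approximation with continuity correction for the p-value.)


Step 1: Combine and sort all 14 observations; assign midranks.
sorted (value, group): (5,X), (9,X), (17,X), (17,Y), (19,Y), (22,Y), (23,X), (24,X), (24,Y), (25,X), (26,X), (27,X), (30,Y), (36,Y)
ranks: 5->1, 9->2, 17->3.5, 17->3.5, 19->5, 22->6, 23->7, 24->8.5, 24->8.5, 25->10, 26->11, 27->12, 30->13, 36->14
Step 2: Rank sum for X: R1 = 1 + 2 + 3.5 + 7 + 8.5 + 10 + 11 + 12 = 55.
Step 3: U_X = R1 - n1(n1+1)/2 = 55 - 8*9/2 = 55 - 36 = 19.
       U_Y = n1*n2 - U_X = 48 - 19 = 29.
Step 4: Ties are present, so use the tie-corrected normal approximation (with continuity correction) for the p-value.
Step 5: p-value = 0.560413; compare to alpha = 0.05. fail to reject H0.

U_X = 19, p = 0.560413, fail to reject H0 at alpha = 0.05.


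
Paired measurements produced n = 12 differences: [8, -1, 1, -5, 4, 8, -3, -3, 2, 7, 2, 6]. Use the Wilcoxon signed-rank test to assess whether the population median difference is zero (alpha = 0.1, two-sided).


Step 1: Drop any zero differences (none here) and take |d_i|.
|d| = [8, 1, 1, 5, 4, 8, 3, 3, 2, 7, 2, 6]
Step 2: Midrank |d_i| (ties get averaged ranks).
ranks: |8|->11.5, |1|->1.5, |1|->1.5, |5|->8, |4|->7, |8|->11.5, |3|->5.5, |3|->5.5, |2|->3.5, |7|->10, |2|->3.5, |6|->9
Step 3: Attach original signs; sum ranks with positive sign and with negative sign.
W+ = 11.5 + 1.5 + 7 + 11.5 + 3.5 + 10 + 3.5 + 9 = 57.5
W- = 1.5 + 8 + 5.5 + 5.5 = 20.5
(Check: W+ + W- = 78 should equal n(n+1)/2 = 78.)
Step 4: Test statistic W = min(W+, W-) = 20.5.
Step 5: Ties in |d|, so use the tie-corrected normal approximation.
        E[W] = n(n+1)/4 = 12*13/4 = 39.
        Tie groups: |d|=1 (t=2), |d|=2 (t=2), |d|=3 (t=2), |d|=8 (t=2); sum(t^3 - t) = 24.
        Var[W] = n(n+1)(2n+1)/24 - sum(t^3-t)/48 = 3900/24 - 24/48 = 162.
        z = (W - E[W]) / sqrt(Var[W]) = (20.5 - 39) / 12.7279 = -1.4535.
        Two-sided p = 2*Phi(z) = 0.146086.
Step 6: alpha = 0.1. fail to reject H0.

W+ = 57.5, W- = 20.5, W = min = 20.5, p = 0.146086, fail to reject H0.


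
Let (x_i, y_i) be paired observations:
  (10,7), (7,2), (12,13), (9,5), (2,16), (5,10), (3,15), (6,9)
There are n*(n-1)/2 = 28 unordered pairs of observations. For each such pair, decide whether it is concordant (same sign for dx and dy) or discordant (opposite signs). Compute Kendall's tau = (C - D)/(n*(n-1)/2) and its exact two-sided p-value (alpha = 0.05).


Step 1: Enumerate the 28 unordered pairs (i,j) with i<j and classify each by sign(x_j-x_i) * sign(y_j-y_i).
  (1,2):dx=-3,dy=-5->C; (1,3):dx=+2,dy=+6->C; (1,4):dx=-1,dy=-2->C; (1,5):dx=-8,dy=+9->D
  (1,6):dx=-5,dy=+3->D; (1,7):dx=-7,dy=+8->D; (1,8):dx=-4,dy=+2->D; (2,3):dx=+5,dy=+11->C
  (2,4):dx=+2,dy=+3->C; (2,5):dx=-5,dy=+14->D; (2,6):dx=-2,dy=+8->D; (2,7):dx=-4,dy=+13->D
  (2,8):dx=-1,dy=+7->D; (3,4):dx=-3,dy=-8->C; (3,5):dx=-10,dy=+3->D; (3,6):dx=-7,dy=-3->C
  (3,7):dx=-9,dy=+2->D; (3,8):dx=-6,dy=-4->C; (4,5):dx=-7,dy=+11->D; (4,6):dx=-4,dy=+5->D
  (4,7):dx=-6,dy=+10->D; (4,8):dx=-3,dy=+4->D; (5,6):dx=+3,dy=-6->D; (5,7):dx=+1,dy=-1->D
  (5,8):dx=+4,dy=-7->D; (6,7):dx=-2,dy=+5->D; (6,8):dx=+1,dy=-1->D; (7,8):dx=+3,dy=-6->D
Step 2: C = 8, D = 20, total pairs = 28.
Step 3: tau = (C - D)/(n(n-1)/2) = (8 - 20)/28 = -0.428571.
Step 4: Exact two-sided p-value (enumerate n! = 40320 permutations of y under H0): p = 0.178869.
Step 5: alpha = 0.05. fail to reject H0.

tau_b = -0.4286 (C=8, D=20), p = 0.178869, fail to reject H0.


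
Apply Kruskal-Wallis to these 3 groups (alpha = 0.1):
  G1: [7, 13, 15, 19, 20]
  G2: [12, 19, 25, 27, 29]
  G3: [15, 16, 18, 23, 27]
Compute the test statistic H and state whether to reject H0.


Step 1: Combine all N = 15 observations and assign midranks.
sorted (value, group, rank): (7,G1,1), (12,G2,2), (13,G1,3), (15,G1,4.5), (15,G3,4.5), (16,G3,6), (18,G3,7), (19,G1,8.5), (19,G2,8.5), (20,G1,10), (23,G3,11), (25,G2,12), (27,G2,13.5), (27,G3,13.5), (29,G2,15)
Step 2: Sum ranks within each group.
R_1 = 27 (n_1 = 5)
R_2 = 51 (n_2 = 5)
R_3 = 42 (n_3 = 5)
Step 3: H = 12/(N(N+1)) * sum(R_i^2/n_i) - 3(N+1)
     = 12/(15*16) * (27^2/5 + 51^2/5 + 42^2/5) - 3*16
     = 0.050000 * 1018.8 - 48
     = 2.940000.
Step 4: Ties present; correction factor C = 1 - 18/(15^3 - 15) = 0.994643. Corrected H = 2.940000 / 0.994643 = 2.955835.
Step 5: Under H0, H ~ chi^2(2); p-value = 0.228112.
Step 6: alpha = 0.1. fail to reject H0.

H = 2.9558, df = 2, p = 0.228112, fail to reject H0.


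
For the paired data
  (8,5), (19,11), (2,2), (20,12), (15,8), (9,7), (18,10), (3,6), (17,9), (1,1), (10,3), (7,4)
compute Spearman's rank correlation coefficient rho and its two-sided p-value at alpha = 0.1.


Step 1: Rank x and y separately (midranks; no ties here).
rank(x): 8->5, 19->11, 2->2, 20->12, 15->8, 9->6, 18->10, 3->3, 17->9, 1->1, 10->7, 7->4
rank(y): 5->5, 11->11, 2->2, 12->12, 8->8, 7->7, 10->10, 6->6, 9->9, 1->1, 3->3, 4->4
Step 2: d_i = R_x(i) - R_y(i); compute d_i^2.
  (5-5)^2=0, (11-11)^2=0, (2-2)^2=0, (12-12)^2=0, (8-8)^2=0, (6-7)^2=1, (10-10)^2=0, (3-6)^2=9, (9-9)^2=0, (1-1)^2=0, (7-3)^2=16, (4-4)^2=0
sum(d^2) = 26.
Step 3: rho = 1 - 6*26 / (12*(12^2 - 1)) = 1 - 156/1716 = 0.909091.
Step 4: Under H0, t = rho * sqrt((n-2)/(1-rho^2)) = 6.9007 ~ t(10).
Step 5: Two-sided p-value from the t-distribution with 10 df = 0.000042.
Step 6: alpha = 0.1. reject H0.

rho = 0.9091, p = 0.000042, reject H0 at alpha = 0.1.


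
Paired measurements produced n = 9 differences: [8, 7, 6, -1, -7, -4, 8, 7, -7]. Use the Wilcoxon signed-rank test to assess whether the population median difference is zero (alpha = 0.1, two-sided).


Step 1: Drop any zero differences (none here) and take |d_i|.
|d| = [8, 7, 6, 1, 7, 4, 8, 7, 7]
Step 2: Midrank |d_i| (ties get averaged ranks).
ranks: |8|->8.5, |7|->5.5, |6|->3, |1|->1, |7|->5.5, |4|->2, |8|->8.5, |7|->5.5, |7|->5.5
Step 3: Attach original signs; sum ranks with positive sign and with negative sign.
W+ = 8.5 + 5.5 + 3 + 8.5 + 5.5 = 31
W- = 1 + 5.5 + 2 + 5.5 = 14
(Check: W+ + W- = 45 should equal n(n+1)/2 = 45.)
Step 4: Test statistic W = min(W+, W-) = 14.
Step 5: Ties in |d|, so use the tie-corrected normal approximation.
        E[W] = n(n+1)/4 = 9*10/4 = 22.5.
        Tie groups: |d|=7 (t=4), |d|=8 (t=2); sum(t^3 - t) = 66.
        Var[W] = n(n+1)(2n+1)/24 - sum(t^3-t)/48 = 1710/24 - 66/48 = 69.875.
        z = (W - E[W]) / sqrt(Var[W]) = (14 - 22.5) / 8.3591 = -1.0169.
        Two-sided p = 2*Phi(z) = 0.309224.
Step 6: alpha = 0.1. fail to reject H0.

W+ = 31, W- = 14, W = min = 14, p = 0.309224, fail to reject H0.


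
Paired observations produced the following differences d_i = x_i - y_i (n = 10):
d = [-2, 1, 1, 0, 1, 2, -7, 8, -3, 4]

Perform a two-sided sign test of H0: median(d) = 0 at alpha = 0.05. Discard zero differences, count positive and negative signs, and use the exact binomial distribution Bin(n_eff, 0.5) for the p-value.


Step 1: Discard zero differences. Original n = 10; n_eff = number of nonzero differences = 9.
Nonzero differences (with sign): -2, +1, +1, +1, +2, -7, +8, -3, +4
Step 2: Count signs: positive = 6, negative = 3.
Step 3: Under H0: P(positive) = 0.5, so the number of positives S ~ Bin(9, 0.5).
Step 4: Two-sided exact p-value = sum of Bin(9,0.5) probabilities at or below the observed probability = 0.507812.
Step 5: alpha = 0.05. fail to reject H0.

n_eff = 9, pos = 6, neg = 3, p = 0.507812, fail to reject H0.


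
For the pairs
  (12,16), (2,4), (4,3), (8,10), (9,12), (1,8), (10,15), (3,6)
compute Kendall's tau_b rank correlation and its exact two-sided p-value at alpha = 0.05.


Step 1: Enumerate the 28 unordered pairs (i,j) with i<j and classify each by sign(x_j-x_i) * sign(y_j-y_i).
  (1,2):dx=-10,dy=-12->C; (1,3):dx=-8,dy=-13->C; (1,4):dx=-4,dy=-6->C; (1,5):dx=-3,dy=-4->C
  (1,6):dx=-11,dy=-8->C; (1,7):dx=-2,dy=-1->C; (1,8):dx=-9,dy=-10->C; (2,3):dx=+2,dy=-1->D
  (2,4):dx=+6,dy=+6->C; (2,5):dx=+7,dy=+8->C; (2,6):dx=-1,dy=+4->D; (2,7):dx=+8,dy=+11->C
  (2,8):dx=+1,dy=+2->C; (3,4):dx=+4,dy=+7->C; (3,5):dx=+5,dy=+9->C; (3,6):dx=-3,dy=+5->D
  (3,7):dx=+6,dy=+12->C; (3,8):dx=-1,dy=+3->D; (4,5):dx=+1,dy=+2->C; (4,6):dx=-7,dy=-2->C
  (4,7):dx=+2,dy=+5->C; (4,8):dx=-5,dy=-4->C; (5,6):dx=-8,dy=-4->C; (5,7):dx=+1,dy=+3->C
  (5,8):dx=-6,dy=-6->C; (6,7):dx=+9,dy=+7->C; (6,8):dx=+2,dy=-2->D; (7,8):dx=-7,dy=-9->C
Step 2: C = 23, D = 5, total pairs = 28.
Step 3: tau = (C - D)/(n(n-1)/2) = (23 - 5)/28 = 0.642857.
Step 4: Exact two-sided p-value (enumerate n! = 40320 permutations of y under H0): p = 0.031151.
Step 5: alpha = 0.05. reject H0.

tau_b = 0.6429 (C=23, D=5), p = 0.031151, reject H0.


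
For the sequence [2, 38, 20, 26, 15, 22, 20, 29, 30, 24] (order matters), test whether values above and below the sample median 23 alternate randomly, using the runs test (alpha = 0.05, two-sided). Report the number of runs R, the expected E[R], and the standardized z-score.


Step 1: Compute median = 23; label A = above, B = below.
Labels in order: BABABBBAAA  (n_A = 5, n_B = 5)
Step 2: Count runs R = 6.
Step 3: Under H0 (random ordering), E[R] = 2*n_A*n_B/(n_A+n_B) + 1 = 2*5*5/10 + 1 = 6.0000.
        Var[R] = 2*n_A*n_B*(2*n_A*n_B - n_A - n_B) / ((n_A+n_B)^2 * (n_A+n_B-1)) = 2000/900 = 2.2222.
        SD[R] = 1.4907.
Step 4: R = E[R], so z = 0 with no continuity correction.
Step 5: Two-sided p-value via normal approximation = 2*(1 - Phi(|z|)) = 1.000000.
Step 6: alpha = 0.05. fail to reject H0.

R = 6, z = 0.0000, p = 1.000000, fail to reject H0.


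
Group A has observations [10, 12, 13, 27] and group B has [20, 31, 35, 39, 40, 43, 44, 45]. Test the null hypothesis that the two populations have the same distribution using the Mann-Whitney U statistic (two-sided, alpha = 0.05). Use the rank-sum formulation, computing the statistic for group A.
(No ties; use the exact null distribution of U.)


Step 1: Combine and sort all 12 observations; assign midranks.
sorted (value, group): (10,X), (12,X), (13,X), (20,Y), (27,X), (31,Y), (35,Y), (39,Y), (40,Y), (43,Y), (44,Y), (45,Y)
ranks: 10->1, 12->2, 13->3, 20->4, 27->5, 31->6, 35->7, 39->8, 40->9, 43->10, 44->11, 45->12
Step 2: Rank sum for X: R1 = 1 + 2 + 3 + 5 = 11.
Step 3: U_X = R1 - n1(n1+1)/2 = 11 - 4*5/2 = 11 - 10 = 1.
       U_Y = n1*n2 - U_X = 32 - 1 = 31.
Step 4: No ties, so the exact null distribution of U (based on enumerating the C(12,4) = 495 equally likely rank assignments) gives the two-sided p-value.
Step 5: p-value = 0.008081; compare to alpha = 0.05. reject H0.

U_X = 1, p = 0.008081, reject H0 at alpha = 0.05.


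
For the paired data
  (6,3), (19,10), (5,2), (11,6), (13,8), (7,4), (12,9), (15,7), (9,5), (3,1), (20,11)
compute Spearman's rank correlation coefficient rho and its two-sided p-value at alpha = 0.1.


Step 1: Rank x and y separately (midranks; no ties here).
rank(x): 6->3, 19->10, 5->2, 11->6, 13->8, 7->4, 12->7, 15->9, 9->5, 3->1, 20->11
rank(y): 3->3, 10->10, 2->2, 6->6, 8->8, 4->4, 9->9, 7->7, 5->5, 1->1, 11->11
Step 2: d_i = R_x(i) - R_y(i); compute d_i^2.
  (3-3)^2=0, (10-10)^2=0, (2-2)^2=0, (6-6)^2=0, (8-8)^2=0, (4-4)^2=0, (7-9)^2=4, (9-7)^2=4, (5-5)^2=0, (1-1)^2=0, (11-11)^2=0
sum(d^2) = 8.
Step 3: rho = 1 - 6*8 / (11*(11^2 - 1)) = 1 - 48/1320 = 0.963636.
Step 4: Under H0, t = rho * sqrt((n-2)/(1-rho^2)) = 10.8186 ~ t(9).
Step 5: Two-sided p-value from the t-distribution with 9 df = 0.000002.
Step 6: alpha = 0.1. reject H0.

rho = 0.9636, p = 0.000002, reject H0 at alpha = 0.1.


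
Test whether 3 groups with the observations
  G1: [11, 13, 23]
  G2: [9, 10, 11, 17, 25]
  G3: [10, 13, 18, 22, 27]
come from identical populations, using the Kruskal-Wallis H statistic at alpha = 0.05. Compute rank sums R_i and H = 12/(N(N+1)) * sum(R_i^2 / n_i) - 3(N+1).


Step 1: Combine all N = 13 observations and assign midranks.
sorted (value, group, rank): (9,G2,1), (10,G2,2.5), (10,G3,2.5), (11,G1,4.5), (11,G2,4.5), (13,G1,6.5), (13,G3,6.5), (17,G2,8), (18,G3,9), (22,G3,10), (23,G1,11), (25,G2,12), (27,G3,13)
Step 2: Sum ranks within each group.
R_1 = 22 (n_1 = 3)
R_2 = 28 (n_2 = 5)
R_3 = 41 (n_3 = 5)
Step 3: H = 12/(N(N+1)) * sum(R_i^2/n_i) - 3(N+1)
     = 12/(13*14) * (22^2/3 + 28^2/5 + 41^2/5) - 3*14
     = 0.065934 * 654.333 - 42
     = 1.142857.
Step 4: Ties present; correction factor C = 1 - 18/(13^3 - 13) = 0.991758. Corrected H = 1.142857 / 0.991758 = 1.152355.
Step 5: Under H0, H ~ chi^2(2); p-value = 0.562043.
Step 6: alpha = 0.05. fail to reject H0.

H = 1.1524, df = 2, p = 0.562043, fail to reject H0.


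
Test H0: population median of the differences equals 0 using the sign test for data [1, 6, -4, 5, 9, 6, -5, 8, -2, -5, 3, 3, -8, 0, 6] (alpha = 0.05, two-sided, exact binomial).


Step 1: Discard zero differences. Original n = 15; n_eff = number of nonzero differences = 14.
Nonzero differences (with sign): +1, +6, -4, +5, +9, +6, -5, +8, -2, -5, +3, +3, -8, +6
Step 2: Count signs: positive = 9, negative = 5.
Step 3: Under H0: P(positive) = 0.5, so the number of positives S ~ Bin(14, 0.5).
Step 4: Two-sided exact p-value = sum of Bin(14,0.5) probabilities at or below the observed probability = 0.423950.
Step 5: alpha = 0.05. fail to reject H0.

n_eff = 14, pos = 9, neg = 5, p = 0.423950, fail to reject H0.


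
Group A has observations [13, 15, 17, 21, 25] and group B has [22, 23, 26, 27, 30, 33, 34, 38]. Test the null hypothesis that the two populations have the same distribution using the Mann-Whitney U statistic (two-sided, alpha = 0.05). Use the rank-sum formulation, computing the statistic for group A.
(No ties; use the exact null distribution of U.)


Step 1: Combine and sort all 13 observations; assign midranks.
sorted (value, group): (13,X), (15,X), (17,X), (21,X), (22,Y), (23,Y), (25,X), (26,Y), (27,Y), (30,Y), (33,Y), (34,Y), (38,Y)
ranks: 13->1, 15->2, 17->3, 21->4, 22->5, 23->6, 25->7, 26->8, 27->9, 30->10, 33->11, 34->12, 38->13
Step 2: Rank sum for X: R1 = 1 + 2 + 3 + 4 + 7 = 17.
Step 3: U_X = R1 - n1(n1+1)/2 = 17 - 5*6/2 = 17 - 15 = 2.
       U_Y = n1*n2 - U_X = 40 - 2 = 38.
Step 4: No ties, so the exact null distribution of U (based on enumerating the C(13,5) = 1287 equally likely rank assignments) gives the two-sided p-value.
Step 5: p-value = 0.006216; compare to alpha = 0.05. reject H0.

U_X = 2, p = 0.006216, reject H0 at alpha = 0.05.


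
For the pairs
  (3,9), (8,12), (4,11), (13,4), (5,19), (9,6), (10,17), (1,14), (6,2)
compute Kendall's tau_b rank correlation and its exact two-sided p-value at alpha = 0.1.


Step 1: Enumerate the 36 unordered pairs (i,j) with i<j and classify each by sign(x_j-x_i) * sign(y_j-y_i).
  (1,2):dx=+5,dy=+3->C; (1,3):dx=+1,dy=+2->C; (1,4):dx=+10,dy=-5->D; (1,5):dx=+2,dy=+10->C
  (1,6):dx=+6,dy=-3->D; (1,7):dx=+7,dy=+8->C; (1,8):dx=-2,dy=+5->D; (1,9):dx=+3,dy=-7->D
  (2,3):dx=-4,dy=-1->C; (2,4):dx=+5,dy=-8->D; (2,5):dx=-3,dy=+7->D; (2,6):dx=+1,dy=-6->D
  (2,7):dx=+2,dy=+5->C; (2,8):dx=-7,dy=+2->D; (2,9):dx=-2,dy=-10->C; (3,4):dx=+9,dy=-7->D
  (3,5):dx=+1,dy=+8->C; (3,6):dx=+5,dy=-5->D; (3,7):dx=+6,dy=+6->C; (3,8):dx=-3,dy=+3->D
  (3,9):dx=+2,dy=-9->D; (4,5):dx=-8,dy=+15->D; (4,6):dx=-4,dy=+2->D; (4,7):dx=-3,dy=+13->D
  (4,8):dx=-12,dy=+10->D; (4,9):dx=-7,dy=-2->C; (5,6):dx=+4,dy=-13->D; (5,7):dx=+5,dy=-2->D
  (5,8):dx=-4,dy=-5->C; (5,9):dx=+1,dy=-17->D; (6,7):dx=+1,dy=+11->C; (6,8):dx=-8,dy=+8->D
  (6,9):dx=-3,dy=-4->C; (7,8):dx=-9,dy=-3->C; (7,9):dx=-4,dy=-15->C; (8,9):dx=+5,dy=-12->D
Step 2: C = 15, D = 21, total pairs = 36.
Step 3: tau = (C - D)/(n(n-1)/2) = (15 - 21)/36 = -0.166667.
Step 4: Exact two-sided p-value (enumerate n! = 362880 permutations of y under H0): p = 0.612202.
Step 5: alpha = 0.1. fail to reject H0.

tau_b = -0.1667 (C=15, D=21), p = 0.612202, fail to reject H0.


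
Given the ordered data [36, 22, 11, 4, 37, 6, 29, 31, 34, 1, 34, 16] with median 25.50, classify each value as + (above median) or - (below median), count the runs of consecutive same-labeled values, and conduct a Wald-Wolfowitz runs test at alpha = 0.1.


Step 1: Compute median = 25.50; label A = above, B = below.
Labels in order: ABBBABAAABAB  (n_A = 6, n_B = 6)
Step 2: Count runs R = 8.
Step 3: Under H0 (random ordering), E[R] = 2*n_A*n_B/(n_A+n_B) + 1 = 2*6*6/12 + 1 = 7.0000.
        Var[R] = 2*n_A*n_B*(2*n_A*n_B - n_A - n_B) / ((n_A+n_B)^2 * (n_A+n_B-1)) = 4320/1584 = 2.7273.
        SD[R] = 1.6514.
Step 4: Continuity-corrected z = (R - 0.5 - E[R]) / SD[R] = (8 - 0.5 - 7.0000) / 1.6514 = 0.3028.
Step 5: Two-sided p-value via normal approximation = 2*(1 - Phi(|z|)) = 0.762069.
Step 6: alpha = 0.1. fail to reject H0.

R = 8, z = 0.3028, p = 0.762069, fail to reject H0.


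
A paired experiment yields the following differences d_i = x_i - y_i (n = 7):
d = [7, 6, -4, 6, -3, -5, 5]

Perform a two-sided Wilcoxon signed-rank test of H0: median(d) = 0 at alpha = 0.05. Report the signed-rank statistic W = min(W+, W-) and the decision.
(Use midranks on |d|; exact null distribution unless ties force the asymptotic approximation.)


Step 1: Drop any zero differences (none here) and take |d_i|.
|d| = [7, 6, 4, 6, 3, 5, 5]
Step 2: Midrank |d_i| (ties get averaged ranks).
ranks: |7|->7, |6|->5.5, |4|->2, |6|->5.5, |3|->1, |5|->3.5, |5|->3.5
Step 3: Attach original signs; sum ranks with positive sign and with negative sign.
W+ = 7 + 5.5 + 5.5 + 3.5 = 21.5
W- = 2 + 1 + 3.5 = 6.5
(Check: W+ + W- = 28 should equal n(n+1)/2 = 28.)
Step 4: Test statistic W = min(W+, W-) = 6.5.
Step 5: Ties in |d|, so use the tie-corrected normal approximation.
        E[W] = n(n+1)/4 = 7*8/4 = 14.
        Tie groups: |d|=5 (t=2), |d|=6 (t=2); sum(t^3 - t) = 12.
        Var[W] = n(n+1)(2n+1)/24 - sum(t^3-t)/48 = 840/24 - 12/48 = 34.75.
        z = (W - E[W]) / sqrt(Var[W]) = (6.5 - 14) / 5.8949 = -1.2723.
        Two-sided p = 2*Phi(z) = 0.203272.
Step 6: alpha = 0.05. fail to reject H0.

W+ = 21.5, W- = 6.5, W = min = 6.5, p = 0.203272, fail to reject H0.


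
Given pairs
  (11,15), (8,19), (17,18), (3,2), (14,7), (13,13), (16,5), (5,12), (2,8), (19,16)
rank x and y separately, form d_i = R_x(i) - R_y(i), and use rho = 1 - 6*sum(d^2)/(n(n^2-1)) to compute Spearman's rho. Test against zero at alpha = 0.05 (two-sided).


Step 1: Rank x and y separately (midranks; no ties here).
rank(x): 11->5, 8->4, 17->9, 3->2, 14->7, 13->6, 16->8, 5->3, 2->1, 19->10
rank(y): 15->7, 19->10, 18->9, 2->1, 7->3, 13->6, 5->2, 12->5, 8->4, 16->8
Step 2: d_i = R_x(i) - R_y(i); compute d_i^2.
  (5-7)^2=4, (4-10)^2=36, (9-9)^2=0, (2-1)^2=1, (7-3)^2=16, (6-6)^2=0, (8-2)^2=36, (3-5)^2=4, (1-4)^2=9, (10-8)^2=4
sum(d^2) = 110.
Step 3: rho = 1 - 6*110 / (10*(10^2 - 1)) = 1 - 660/990 = 0.333333.
Step 4: Under H0, t = rho * sqrt((n-2)/(1-rho^2)) = 1.0000 ~ t(8).
Step 5: Two-sided p-value from the t-distribution with 8 df = 0.346594.
Step 6: alpha = 0.05. fail to reject H0.

rho = 0.3333, p = 0.346594, fail to reject H0 at alpha = 0.05.


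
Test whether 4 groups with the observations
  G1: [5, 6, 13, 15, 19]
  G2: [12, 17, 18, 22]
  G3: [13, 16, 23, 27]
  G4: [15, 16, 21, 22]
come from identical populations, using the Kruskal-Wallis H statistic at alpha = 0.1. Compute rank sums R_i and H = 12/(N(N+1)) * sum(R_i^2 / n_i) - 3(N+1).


Step 1: Combine all N = 17 observations and assign midranks.
sorted (value, group, rank): (5,G1,1), (6,G1,2), (12,G2,3), (13,G1,4.5), (13,G3,4.5), (15,G1,6.5), (15,G4,6.5), (16,G3,8.5), (16,G4,8.5), (17,G2,10), (18,G2,11), (19,G1,12), (21,G4,13), (22,G2,14.5), (22,G4,14.5), (23,G3,16), (27,G3,17)
Step 2: Sum ranks within each group.
R_1 = 26 (n_1 = 5)
R_2 = 38.5 (n_2 = 4)
R_3 = 46 (n_3 = 4)
R_4 = 42.5 (n_4 = 4)
Step 3: H = 12/(N(N+1)) * sum(R_i^2/n_i) - 3(N+1)
     = 12/(17*18) * (26^2/5 + 38.5^2/4 + 46^2/4 + 42.5^2/4) - 3*18
     = 0.039216 * 1486.33 - 54
     = 4.287255.
Step 4: Ties present; correction factor C = 1 - 24/(17^3 - 17) = 0.995098. Corrected H = 4.287255 / 0.995098 = 4.308374.
Step 5: Under H0, H ~ chi^2(3); p-value = 0.230033.
Step 6: alpha = 0.1. fail to reject H0.

H = 4.3084, df = 3, p = 0.230033, fail to reject H0.


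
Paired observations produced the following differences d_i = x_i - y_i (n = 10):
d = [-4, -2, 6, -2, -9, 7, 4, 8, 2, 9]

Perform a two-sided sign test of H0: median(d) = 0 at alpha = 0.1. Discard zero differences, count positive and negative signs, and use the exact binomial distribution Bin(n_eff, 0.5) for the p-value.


Step 1: Discard zero differences. Original n = 10; n_eff = number of nonzero differences = 10.
Nonzero differences (with sign): -4, -2, +6, -2, -9, +7, +4, +8, +2, +9
Step 2: Count signs: positive = 6, negative = 4.
Step 3: Under H0: P(positive) = 0.5, so the number of positives S ~ Bin(10, 0.5).
Step 4: Two-sided exact p-value = sum of Bin(10,0.5) probabilities at or below the observed probability = 0.753906.
Step 5: alpha = 0.1. fail to reject H0.

n_eff = 10, pos = 6, neg = 4, p = 0.753906, fail to reject H0.


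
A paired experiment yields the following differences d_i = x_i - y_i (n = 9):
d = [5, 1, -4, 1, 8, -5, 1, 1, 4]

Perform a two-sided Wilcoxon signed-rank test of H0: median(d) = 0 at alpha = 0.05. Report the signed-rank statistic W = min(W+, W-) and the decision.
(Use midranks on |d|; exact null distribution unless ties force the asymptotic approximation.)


Step 1: Drop any zero differences (none here) and take |d_i|.
|d| = [5, 1, 4, 1, 8, 5, 1, 1, 4]
Step 2: Midrank |d_i| (ties get averaged ranks).
ranks: |5|->7.5, |1|->2.5, |4|->5.5, |1|->2.5, |8|->9, |5|->7.5, |1|->2.5, |1|->2.5, |4|->5.5
Step 3: Attach original signs; sum ranks with positive sign and with negative sign.
W+ = 7.5 + 2.5 + 2.5 + 9 + 2.5 + 2.5 + 5.5 = 32
W- = 5.5 + 7.5 = 13
(Check: W+ + W- = 45 should equal n(n+1)/2 = 45.)
Step 4: Test statistic W = min(W+, W-) = 13.
Step 5: Ties in |d|, so use the tie-corrected normal approximation.
        E[W] = n(n+1)/4 = 9*10/4 = 22.5.
        Tie groups: |d|=1 (t=4), |d|=4 (t=2), |d|=5 (t=2); sum(t^3 - t) = 72.
        Var[W] = n(n+1)(2n+1)/24 - sum(t^3-t)/48 = 1710/24 - 72/48 = 69.75.
        z = (W - E[W]) / sqrt(Var[W]) = (13 - 22.5) / 8.3516 = -1.1375.
        Two-sided p = 2*Phi(z) = 0.255329.
Step 6: alpha = 0.05. fail to reject H0.

W+ = 32, W- = 13, W = min = 13, p = 0.255329, fail to reject H0.


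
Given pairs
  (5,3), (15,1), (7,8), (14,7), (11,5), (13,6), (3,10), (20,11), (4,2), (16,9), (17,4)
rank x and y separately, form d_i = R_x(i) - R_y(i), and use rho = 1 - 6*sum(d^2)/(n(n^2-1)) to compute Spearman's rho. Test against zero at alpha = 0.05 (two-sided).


Step 1: Rank x and y separately (midranks; no ties here).
rank(x): 5->3, 15->8, 7->4, 14->7, 11->5, 13->6, 3->1, 20->11, 4->2, 16->9, 17->10
rank(y): 3->3, 1->1, 8->8, 7->7, 5->5, 6->6, 10->10, 11->11, 2->2, 9->9, 4->4
Step 2: d_i = R_x(i) - R_y(i); compute d_i^2.
  (3-3)^2=0, (8-1)^2=49, (4-8)^2=16, (7-7)^2=0, (5-5)^2=0, (6-6)^2=0, (1-10)^2=81, (11-11)^2=0, (2-2)^2=0, (9-9)^2=0, (10-4)^2=36
sum(d^2) = 182.
Step 3: rho = 1 - 6*182 / (11*(11^2 - 1)) = 1 - 1092/1320 = 0.172727.
Step 4: Under H0, t = rho * sqrt((n-2)/(1-rho^2)) = 0.5261 ~ t(9).
Step 5: Two-sided p-value from the t-distribution with 9 df = 0.611542.
Step 6: alpha = 0.05. fail to reject H0.

rho = 0.1727, p = 0.611542, fail to reject H0 at alpha = 0.05.


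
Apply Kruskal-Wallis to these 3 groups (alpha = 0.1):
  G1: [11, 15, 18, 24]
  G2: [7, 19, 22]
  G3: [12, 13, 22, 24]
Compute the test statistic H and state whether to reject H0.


Step 1: Combine all N = 11 observations and assign midranks.
sorted (value, group, rank): (7,G2,1), (11,G1,2), (12,G3,3), (13,G3,4), (15,G1,5), (18,G1,6), (19,G2,7), (22,G2,8.5), (22,G3,8.5), (24,G1,10.5), (24,G3,10.5)
Step 2: Sum ranks within each group.
R_1 = 23.5 (n_1 = 4)
R_2 = 16.5 (n_2 = 3)
R_3 = 26 (n_3 = 4)
Step 3: H = 12/(N(N+1)) * sum(R_i^2/n_i) - 3(N+1)
     = 12/(11*12) * (23.5^2/4 + 16.5^2/3 + 26^2/4) - 3*12
     = 0.090909 * 397.812 - 36
     = 0.164773.
Step 4: Ties present; correction factor C = 1 - 12/(11^3 - 11) = 0.990909. Corrected H = 0.164773 / 0.990909 = 0.166284.
Step 5: Under H0, H ~ chi^2(2); p-value = 0.920220.
Step 6: alpha = 0.1. fail to reject H0.

H = 0.1663, df = 2, p = 0.920220, fail to reject H0.


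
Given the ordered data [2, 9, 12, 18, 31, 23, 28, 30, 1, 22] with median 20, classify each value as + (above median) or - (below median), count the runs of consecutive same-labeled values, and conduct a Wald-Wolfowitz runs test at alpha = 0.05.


Step 1: Compute median = 20; label A = above, B = below.
Labels in order: BBBBAAAABA  (n_A = 5, n_B = 5)
Step 2: Count runs R = 4.
Step 3: Under H0 (random ordering), E[R] = 2*n_A*n_B/(n_A+n_B) + 1 = 2*5*5/10 + 1 = 6.0000.
        Var[R] = 2*n_A*n_B*(2*n_A*n_B - n_A - n_B) / ((n_A+n_B)^2 * (n_A+n_B-1)) = 2000/900 = 2.2222.
        SD[R] = 1.4907.
Step 4: Continuity-corrected z = (R + 0.5 - E[R]) / SD[R] = (4 + 0.5 - 6.0000) / 1.4907 = -1.0062.
Step 5: Two-sided p-value via normal approximation = 2*(1 - Phi(|z|)) = 0.314305.
Step 6: alpha = 0.05. fail to reject H0.

R = 4, z = -1.0062, p = 0.314305, fail to reject H0.


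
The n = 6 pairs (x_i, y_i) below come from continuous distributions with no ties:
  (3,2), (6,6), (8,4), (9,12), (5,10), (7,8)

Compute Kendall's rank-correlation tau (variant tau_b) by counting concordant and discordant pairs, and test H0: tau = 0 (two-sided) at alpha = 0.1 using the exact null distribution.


Step 1: Enumerate the 15 unordered pairs (i,j) with i<j and classify each by sign(x_j-x_i) * sign(y_j-y_i).
  (1,2):dx=+3,dy=+4->C; (1,3):dx=+5,dy=+2->C; (1,4):dx=+6,dy=+10->C; (1,5):dx=+2,dy=+8->C
  (1,6):dx=+4,dy=+6->C; (2,3):dx=+2,dy=-2->D; (2,4):dx=+3,dy=+6->C; (2,5):dx=-1,dy=+4->D
  (2,6):dx=+1,dy=+2->C; (3,4):dx=+1,dy=+8->C; (3,5):dx=-3,dy=+6->D; (3,6):dx=-1,dy=+4->D
  (4,5):dx=-4,dy=-2->C; (4,6):dx=-2,dy=-4->C; (5,6):dx=+2,dy=-2->D
Step 2: C = 10, D = 5, total pairs = 15.
Step 3: tau = (C - D)/(n(n-1)/2) = (10 - 5)/15 = 0.333333.
Step 4: Exact two-sided p-value (enumerate n! = 720 permutations of y under H0): p = 0.469444.
Step 5: alpha = 0.1. fail to reject H0.

tau_b = 0.3333 (C=10, D=5), p = 0.469444, fail to reject H0.


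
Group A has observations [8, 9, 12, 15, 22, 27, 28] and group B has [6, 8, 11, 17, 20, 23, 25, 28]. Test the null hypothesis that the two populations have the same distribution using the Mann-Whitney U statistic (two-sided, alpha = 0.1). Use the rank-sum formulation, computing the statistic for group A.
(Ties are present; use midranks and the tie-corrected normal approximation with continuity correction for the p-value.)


Step 1: Combine and sort all 15 observations; assign midranks.
sorted (value, group): (6,Y), (8,X), (8,Y), (9,X), (11,Y), (12,X), (15,X), (17,Y), (20,Y), (22,X), (23,Y), (25,Y), (27,X), (28,X), (28,Y)
ranks: 6->1, 8->2.5, 8->2.5, 9->4, 11->5, 12->6, 15->7, 17->8, 20->9, 22->10, 23->11, 25->12, 27->13, 28->14.5, 28->14.5
Step 2: Rank sum for X: R1 = 2.5 + 4 + 6 + 7 + 10 + 13 + 14.5 = 57.
Step 3: U_X = R1 - n1(n1+1)/2 = 57 - 7*8/2 = 57 - 28 = 29.
       U_Y = n1*n2 - U_X = 56 - 29 = 27.
Step 4: Ties are present, so use the tie-corrected normal approximation (with continuity correction) for the p-value.
Step 5: p-value = 0.953775; compare to alpha = 0.1. fail to reject H0.

U_X = 29, p = 0.953775, fail to reject H0 at alpha = 0.1.


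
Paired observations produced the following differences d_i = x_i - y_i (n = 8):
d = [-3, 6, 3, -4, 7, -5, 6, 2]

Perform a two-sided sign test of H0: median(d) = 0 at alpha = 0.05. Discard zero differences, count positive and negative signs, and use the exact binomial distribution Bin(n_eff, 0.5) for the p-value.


Step 1: Discard zero differences. Original n = 8; n_eff = number of nonzero differences = 8.
Nonzero differences (with sign): -3, +6, +3, -4, +7, -5, +6, +2
Step 2: Count signs: positive = 5, negative = 3.
Step 3: Under H0: P(positive) = 0.5, so the number of positives S ~ Bin(8, 0.5).
Step 4: Two-sided exact p-value = sum of Bin(8,0.5) probabilities at or below the observed probability = 0.726562.
Step 5: alpha = 0.05. fail to reject H0.

n_eff = 8, pos = 5, neg = 3, p = 0.726562, fail to reject H0.


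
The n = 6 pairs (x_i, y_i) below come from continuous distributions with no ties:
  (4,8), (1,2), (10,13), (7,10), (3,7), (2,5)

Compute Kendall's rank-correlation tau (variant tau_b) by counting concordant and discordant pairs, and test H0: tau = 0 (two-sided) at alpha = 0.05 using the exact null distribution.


Step 1: Enumerate the 15 unordered pairs (i,j) with i<j and classify each by sign(x_j-x_i) * sign(y_j-y_i).
  (1,2):dx=-3,dy=-6->C; (1,3):dx=+6,dy=+5->C; (1,4):dx=+3,dy=+2->C; (1,5):dx=-1,dy=-1->C
  (1,6):dx=-2,dy=-3->C; (2,3):dx=+9,dy=+11->C; (2,4):dx=+6,dy=+8->C; (2,5):dx=+2,dy=+5->C
  (2,6):dx=+1,dy=+3->C; (3,4):dx=-3,dy=-3->C; (3,5):dx=-7,dy=-6->C; (3,6):dx=-8,dy=-8->C
  (4,5):dx=-4,dy=-3->C; (4,6):dx=-5,dy=-5->C; (5,6):dx=-1,dy=-2->C
Step 2: C = 15, D = 0, total pairs = 15.
Step 3: tau = (C - D)/(n(n-1)/2) = (15 - 0)/15 = 1.000000.
Step 4: Exact two-sided p-value (enumerate n! = 720 permutations of y under H0): p = 0.002778.
Step 5: alpha = 0.05. reject H0.

tau_b = 1.0000 (C=15, D=0), p = 0.002778, reject H0.
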